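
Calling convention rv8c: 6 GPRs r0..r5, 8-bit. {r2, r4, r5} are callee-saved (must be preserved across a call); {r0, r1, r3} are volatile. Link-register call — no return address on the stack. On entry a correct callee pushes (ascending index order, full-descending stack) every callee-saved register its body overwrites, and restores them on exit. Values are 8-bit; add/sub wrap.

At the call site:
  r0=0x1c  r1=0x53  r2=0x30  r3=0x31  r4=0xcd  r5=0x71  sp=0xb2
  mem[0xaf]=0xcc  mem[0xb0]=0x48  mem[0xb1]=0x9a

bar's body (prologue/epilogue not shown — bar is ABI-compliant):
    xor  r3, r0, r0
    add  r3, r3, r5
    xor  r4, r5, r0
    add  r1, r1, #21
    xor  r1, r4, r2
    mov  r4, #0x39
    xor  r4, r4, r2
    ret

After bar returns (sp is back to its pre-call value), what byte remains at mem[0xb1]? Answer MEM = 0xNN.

MEM = 0xcd

prologue: push r4 → mem[0xb1]=0xcd, sp=0xb1
body[0] xor  r3, r0, r0 → r3=0x00
body[1] add  r3, r3, r5 → r3=0x71
body[2] xor  r4, r5, r0 → r4=0x6d
body[3] add  r1, r1, #21 → r1=0x68
body[4] xor  r1, r4, r2 → r1=0x5d
body[5] mov  r4, #0x39 → r4=0x39
body[6] xor  r4, r4, r2 → r4=0x09
epilogue: pop r4=0xcd, sp=0xb2
prologue pushed ['r4'] at ['0xb1']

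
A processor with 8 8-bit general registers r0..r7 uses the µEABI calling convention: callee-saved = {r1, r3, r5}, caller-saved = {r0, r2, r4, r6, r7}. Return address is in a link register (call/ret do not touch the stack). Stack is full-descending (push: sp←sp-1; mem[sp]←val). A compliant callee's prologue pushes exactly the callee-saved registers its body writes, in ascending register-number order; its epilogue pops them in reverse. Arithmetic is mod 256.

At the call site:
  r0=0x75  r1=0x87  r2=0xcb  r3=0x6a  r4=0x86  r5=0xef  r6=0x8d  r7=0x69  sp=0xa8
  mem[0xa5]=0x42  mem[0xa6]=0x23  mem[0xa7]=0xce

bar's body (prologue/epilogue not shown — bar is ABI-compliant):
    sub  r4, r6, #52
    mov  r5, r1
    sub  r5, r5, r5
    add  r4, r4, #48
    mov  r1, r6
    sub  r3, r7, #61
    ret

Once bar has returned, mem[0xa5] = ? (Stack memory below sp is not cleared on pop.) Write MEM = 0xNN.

prologue: push r1 -> mem[0xa7]=0x87, sp=0xa7
prologue: push r3 -> mem[0xa6]=0x6a, sp=0xa6
prologue: push r5 -> mem[0xa5]=0xef, sp=0xa5
body[0] sub  r4, r6, #52 -> r4=0x59
body[1] mov  r5, r1 -> r5=0x87
body[2] sub  r5, r5, r5 -> r5=0x00
body[3] add  r4, r4, #48 -> r4=0x89
body[4] mov  r1, r6 -> r1=0x8d
body[5] sub  r3, r7, #61 -> r3=0x2c
epilogue: pop r5=0xef, sp=0xa6
epilogue: pop r3=0x6a, sp=0xa7
epilogue: pop r1=0x87, sp=0xa8
prologue pushed ['r1', 'r3', 'r5'] at ['0xa7', '0xa6', '0xa5']

MEM = 0xef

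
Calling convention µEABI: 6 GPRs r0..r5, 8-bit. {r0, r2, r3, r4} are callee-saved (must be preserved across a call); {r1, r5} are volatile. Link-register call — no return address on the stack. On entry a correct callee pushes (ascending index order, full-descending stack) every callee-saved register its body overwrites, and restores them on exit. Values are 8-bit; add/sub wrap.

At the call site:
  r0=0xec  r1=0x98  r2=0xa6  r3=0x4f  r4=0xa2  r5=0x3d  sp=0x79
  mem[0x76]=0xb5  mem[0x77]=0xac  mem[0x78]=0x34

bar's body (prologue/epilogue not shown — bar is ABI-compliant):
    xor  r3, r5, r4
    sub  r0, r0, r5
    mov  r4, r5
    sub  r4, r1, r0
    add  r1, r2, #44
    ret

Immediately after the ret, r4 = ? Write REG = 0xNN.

REG = 0xa2

prologue: push r0 -> mem[0x78]=0xec, sp=0x78
prologue: push r3 -> mem[0x77]=0x4f, sp=0x77
prologue: push r4 -> mem[0x76]=0xa2, sp=0x76
body[0] xor  r3, r5, r4 -> r3=0x9f
body[1] sub  r0, r0, r5 -> r0=0xaf
body[2] mov  r4, r5 -> r4=0x3d
body[3] sub  r4, r1, r0 -> r4=0xe9
body[4] add  r1, r2, #44 -> r1=0xd2
epilogue: pop r4=0xa2, sp=0x77
epilogue: pop r3=0x4f, sp=0x78
epilogue: pop r0=0xec, sp=0x79
r4 is callee-saved -> restored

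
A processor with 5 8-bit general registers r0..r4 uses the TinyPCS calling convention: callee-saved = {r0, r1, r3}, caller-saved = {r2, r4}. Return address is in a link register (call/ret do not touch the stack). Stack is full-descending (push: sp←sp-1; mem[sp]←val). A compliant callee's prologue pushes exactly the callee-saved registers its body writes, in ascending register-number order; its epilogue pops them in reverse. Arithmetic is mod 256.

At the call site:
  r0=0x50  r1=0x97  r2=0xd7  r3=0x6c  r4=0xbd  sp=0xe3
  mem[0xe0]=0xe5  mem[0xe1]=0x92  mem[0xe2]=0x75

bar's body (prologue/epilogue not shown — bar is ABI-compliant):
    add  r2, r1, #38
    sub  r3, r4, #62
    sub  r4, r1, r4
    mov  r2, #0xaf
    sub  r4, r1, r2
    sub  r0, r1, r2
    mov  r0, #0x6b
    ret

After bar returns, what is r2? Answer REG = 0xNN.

prologue: push r0 → mem[0xe2]=0x50, sp=0xe2
prologue: push r3 → mem[0xe1]=0x6c, sp=0xe1
body[0] add  r2, r1, #38 → r2=0xbd
body[1] sub  r3, r4, #62 → r3=0x7f
body[2] sub  r4, r1, r4 → r4=0xda
body[3] mov  r2, #0xaf → r2=0xaf
body[4] sub  r4, r1, r2 → r4=0xe8
body[5] sub  r0, r1, r2 → r0=0xe8
body[6] mov  r0, #0x6b → r0=0x6b
epilogue: pop r3=0x6c, sp=0xe2
epilogue: pop r0=0x50, sp=0xe3
r2 is caller-saved → body value

REG = 0xaf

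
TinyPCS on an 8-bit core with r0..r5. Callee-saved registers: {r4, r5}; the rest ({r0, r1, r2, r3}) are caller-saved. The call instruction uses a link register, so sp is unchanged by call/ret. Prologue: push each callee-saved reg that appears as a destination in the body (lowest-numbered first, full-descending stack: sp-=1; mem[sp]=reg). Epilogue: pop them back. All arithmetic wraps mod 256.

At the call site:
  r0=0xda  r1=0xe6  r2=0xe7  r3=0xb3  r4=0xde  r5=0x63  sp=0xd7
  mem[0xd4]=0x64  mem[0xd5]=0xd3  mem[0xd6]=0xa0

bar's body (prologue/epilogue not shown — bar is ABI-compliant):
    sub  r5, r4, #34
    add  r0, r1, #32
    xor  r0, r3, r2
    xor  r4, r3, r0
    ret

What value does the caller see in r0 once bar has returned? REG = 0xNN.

prologue: push r4 -> mem[0xd6]=0xde, sp=0xd6
prologue: push r5 -> mem[0xd5]=0x63, sp=0xd5
body[0] sub  r5, r4, #34 -> r5=0xbc
body[1] add  r0, r1, #32 -> r0=0x06
body[2] xor  r0, r3, r2 -> r0=0x54
body[3] xor  r4, r3, r0 -> r4=0xe7
epilogue: pop r5=0x63, sp=0xd6
epilogue: pop r4=0xde, sp=0xd7
r0 is caller-saved -> body value

REG = 0x54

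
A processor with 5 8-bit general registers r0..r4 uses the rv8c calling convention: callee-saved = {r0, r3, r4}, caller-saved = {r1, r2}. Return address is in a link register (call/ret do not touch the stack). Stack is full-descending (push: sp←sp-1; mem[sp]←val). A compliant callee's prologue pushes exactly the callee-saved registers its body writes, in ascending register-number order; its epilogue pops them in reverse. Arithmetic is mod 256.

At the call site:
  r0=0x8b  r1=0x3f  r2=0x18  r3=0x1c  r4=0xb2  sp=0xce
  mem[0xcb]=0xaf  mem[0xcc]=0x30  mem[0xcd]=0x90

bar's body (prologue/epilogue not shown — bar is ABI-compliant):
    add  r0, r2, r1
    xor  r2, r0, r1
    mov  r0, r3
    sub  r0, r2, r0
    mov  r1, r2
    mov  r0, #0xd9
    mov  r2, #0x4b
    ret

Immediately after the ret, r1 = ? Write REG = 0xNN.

REG = 0x68

prologue: push r0 → mem[0xcd]=0x8b, sp=0xcd
body[0] add  r0, r2, r1 → r0=0x57
body[1] xor  r2, r0, r1 → r2=0x68
body[2] mov  r0, r3 → r0=0x1c
body[3] sub  r0, r2, r0 → r0=0x4c
body[4] mov  r1, r2 → r1=0x68
body[5] mov  r0, #0xd9 → r0=0xd9
body[6] mov  r2, #0x4b → r2=0x4b
epilogue: pop r0=0x8b, sp=0xce
r1 is caller-saved → body value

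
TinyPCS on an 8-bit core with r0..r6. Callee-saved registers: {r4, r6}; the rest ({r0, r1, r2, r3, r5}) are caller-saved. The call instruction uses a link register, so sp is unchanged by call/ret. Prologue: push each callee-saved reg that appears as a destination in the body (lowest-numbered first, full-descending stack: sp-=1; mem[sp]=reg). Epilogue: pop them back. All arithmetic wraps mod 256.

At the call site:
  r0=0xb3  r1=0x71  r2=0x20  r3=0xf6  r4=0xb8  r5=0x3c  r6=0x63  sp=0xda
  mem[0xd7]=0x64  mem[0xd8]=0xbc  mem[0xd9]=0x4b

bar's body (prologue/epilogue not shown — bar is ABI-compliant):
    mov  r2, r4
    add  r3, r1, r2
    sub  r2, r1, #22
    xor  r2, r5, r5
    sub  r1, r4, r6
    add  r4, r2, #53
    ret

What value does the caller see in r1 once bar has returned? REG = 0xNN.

prologue: push r4 -> mem[0xd9]=0xb8, sp=0xd9
body[0] mov  r2, r4 -> r2=0xb8
body[1] add  r3, r1, r2 -> r3=0x29
body[2] sub  r2, r1, #22 -> r2=0x5b
body[3] xor  r2, r5, r5 -> r2=0x00
body[4] sub  r1, r4, r6 -> r1=0x55
body[5] add  r4, r2, #53 -> r4=0x35
epilogue: pop r4=0xb8, sp=0xda
r1 is caller-saved -> body value

REG = 0x55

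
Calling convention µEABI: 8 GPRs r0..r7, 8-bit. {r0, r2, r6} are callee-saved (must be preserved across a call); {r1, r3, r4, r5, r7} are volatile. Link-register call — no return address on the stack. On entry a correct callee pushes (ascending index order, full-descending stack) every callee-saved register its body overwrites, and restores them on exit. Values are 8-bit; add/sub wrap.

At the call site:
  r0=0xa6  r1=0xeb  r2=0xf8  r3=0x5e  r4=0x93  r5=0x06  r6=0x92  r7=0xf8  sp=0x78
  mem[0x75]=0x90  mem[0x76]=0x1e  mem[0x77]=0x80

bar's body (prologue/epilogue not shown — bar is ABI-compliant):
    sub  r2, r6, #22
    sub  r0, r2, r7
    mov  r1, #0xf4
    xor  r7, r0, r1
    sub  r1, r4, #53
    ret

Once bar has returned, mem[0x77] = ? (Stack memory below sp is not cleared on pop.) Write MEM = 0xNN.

prologue: push r0 → mem[0x77]=0xa6, sp=0x77
prologue: push r2 → mem[0x76]=0xf8, sp=0x76
body[0] sub  r2, r6, #22 → r2=0x7c
body[1] sub  r0, r2, r7 → r0=0x84
body[2] mov  r1, #0xf4 → r1=0xf4
body[3] xor  r7, r0, r1 → r7=0x70
body[4] sub  r1, r4, #53 → r1=0x5e
epilogue: pop r2=0xf8, sp=0x77
epilogue: pop r0=0xa6, sp=0x78
prologue pushed ['r0', 'r2'] at ['0x77', '0x76']

MEM = 0xa6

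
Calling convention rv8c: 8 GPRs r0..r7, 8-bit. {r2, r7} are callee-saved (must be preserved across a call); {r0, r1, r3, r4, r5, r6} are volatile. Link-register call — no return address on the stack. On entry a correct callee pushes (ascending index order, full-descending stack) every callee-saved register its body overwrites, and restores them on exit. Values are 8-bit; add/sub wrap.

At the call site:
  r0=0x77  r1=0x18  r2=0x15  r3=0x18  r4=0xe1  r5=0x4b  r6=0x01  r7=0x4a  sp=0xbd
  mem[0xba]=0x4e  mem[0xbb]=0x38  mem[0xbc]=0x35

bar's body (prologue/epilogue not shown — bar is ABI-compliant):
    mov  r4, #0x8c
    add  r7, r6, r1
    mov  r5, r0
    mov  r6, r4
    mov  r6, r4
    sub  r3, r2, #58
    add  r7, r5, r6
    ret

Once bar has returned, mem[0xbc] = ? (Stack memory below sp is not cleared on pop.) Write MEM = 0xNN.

MEM = 0x4a

prologue: push r7 → mem[0xbc]=0x4a, sp=0xbc
body[0] mov  r4, #0x8c → r4=0x8c
body[1] add  r7, r6, r1 → r7=0x19
body[2] mov  r5, r0 → r5=0x77
body[3] mov  r6, r4 → r6=0x8c
body[4] mov  r6, r4 → r6=0x8c
body[5] sub  r3, r2, #58 → r3=0xdb
body[6] add  r7, r5, r6 → r7=0x03
epilogue: pop r7=0x4a, sp=0xbd
prologue pushed ['r7'] at ['0xbc']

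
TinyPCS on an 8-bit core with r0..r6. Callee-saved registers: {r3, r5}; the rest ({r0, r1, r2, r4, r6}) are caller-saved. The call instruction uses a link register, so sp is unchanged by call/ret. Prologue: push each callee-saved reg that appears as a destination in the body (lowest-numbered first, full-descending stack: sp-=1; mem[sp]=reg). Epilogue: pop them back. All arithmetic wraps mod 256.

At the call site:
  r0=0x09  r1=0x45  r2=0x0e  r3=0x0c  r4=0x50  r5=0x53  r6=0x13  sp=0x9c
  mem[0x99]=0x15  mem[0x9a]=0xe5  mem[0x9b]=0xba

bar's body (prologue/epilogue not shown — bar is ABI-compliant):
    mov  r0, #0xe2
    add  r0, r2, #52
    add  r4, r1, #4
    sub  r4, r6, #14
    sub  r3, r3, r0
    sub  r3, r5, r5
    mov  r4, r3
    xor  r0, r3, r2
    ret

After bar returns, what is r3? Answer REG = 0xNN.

REG = 0x0c

prologue: push r3 → mem[0x9b]=0x0c, sp=0x9b
body[0] mov  r0, #0xe2 → r0=0xe2
body[1] add  r0, r2, #52 → r0=0x42
body[2] add  r4, r1, #4 → r4=0x49
body[3] sub  r4, r6, #14 → r4=0x05
body[4] sub  r3, r3, r0 → r3=0xca
body[5] sub  r3, r5, r5 → r3=0x00
body[6] mov  r4, r3 → r4=0x00
body[7] xor  r0, r3, r2 → r0=0x0e
epilogue: pop r3=0x0c, sp=0x9c
r3 is callee-saved → restored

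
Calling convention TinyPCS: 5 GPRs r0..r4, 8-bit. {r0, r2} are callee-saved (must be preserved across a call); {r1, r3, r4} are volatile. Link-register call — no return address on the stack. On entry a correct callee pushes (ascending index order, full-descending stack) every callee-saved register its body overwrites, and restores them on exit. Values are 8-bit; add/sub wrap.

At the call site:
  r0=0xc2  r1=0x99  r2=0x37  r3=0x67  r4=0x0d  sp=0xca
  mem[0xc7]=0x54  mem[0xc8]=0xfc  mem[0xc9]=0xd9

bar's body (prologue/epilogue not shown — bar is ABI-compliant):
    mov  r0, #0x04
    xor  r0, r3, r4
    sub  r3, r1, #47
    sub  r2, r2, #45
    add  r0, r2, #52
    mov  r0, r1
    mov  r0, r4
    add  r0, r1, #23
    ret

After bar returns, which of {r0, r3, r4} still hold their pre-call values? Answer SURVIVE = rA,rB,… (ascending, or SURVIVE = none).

prologue: push r0 -> mem[0xc9]=0xc2, sp=0xc9
prologue: push r2 -> mem[0xc8]=0x37, sp=0xc8
body[0] mov  r0, #0x04 -> r0=0x04
body[1] xor  r0, r3, r4 -> r0=0x6a
body[2] sub  r3, r1, #47 -> r3=0x6a
body[3] sub  r2, r2, #45 -> r2=0x0a
body[4] add  r0, r2, #52 -> r0=0x3e
body[5] mov  r0, r1 -> r0=0x99
body[6] mov  r0, r4 -> r0=0x0d
body[7] add  r0, r1, #23 -> r0=0xb0
epilogue: pop r2=0x37, sp=0xc9
epilogue: pop r0=0xc2, sp=0xca
r0: callee-saved, written=True
r3: caller-saved, written=True
r4: caller-saved, written=False

SURVIVE = r0,r4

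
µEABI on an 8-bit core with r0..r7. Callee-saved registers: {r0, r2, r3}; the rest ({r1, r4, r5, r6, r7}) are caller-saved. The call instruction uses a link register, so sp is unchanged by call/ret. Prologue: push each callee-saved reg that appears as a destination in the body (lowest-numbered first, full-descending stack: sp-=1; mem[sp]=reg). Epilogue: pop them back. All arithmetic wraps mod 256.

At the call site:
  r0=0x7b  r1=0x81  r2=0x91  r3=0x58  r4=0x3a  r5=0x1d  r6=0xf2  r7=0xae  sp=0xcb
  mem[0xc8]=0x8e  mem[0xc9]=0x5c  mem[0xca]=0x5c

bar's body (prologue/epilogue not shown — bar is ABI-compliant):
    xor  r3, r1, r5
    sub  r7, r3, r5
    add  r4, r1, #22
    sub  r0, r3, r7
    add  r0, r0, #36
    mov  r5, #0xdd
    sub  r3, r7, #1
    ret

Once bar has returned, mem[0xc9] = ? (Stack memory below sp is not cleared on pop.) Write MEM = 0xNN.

MEM = 0x58

prologue: push r0 -> mem[0xca]=0x7b, sp=0xca
prologue: push r3 -> mem[0xc9]=0x58, sp=0xc9
body[0] xor  r3, r1, r5 -> r3=0x9c
body[1] sub  r7, r3, r5 -> r7=0x7f
body[2] add  r4, r1, #22 -> r4=0x97
body[3] sub  r0, r3, r7 -> r0=0x1d
body[4] add  r0, r0, #36 -> r0=0x41
body[5] mov  r5, #0xdd -> r5=0xdd
body[6] sub  r3, r7, #1 -> r3=0x7e
epilogue: pop r3=0x58, sp=0xca
epilogue: pop r0=0x7b, sp=0xcb
prologue pushed ['r0', 'r3'] at ['0xca', '0xc9']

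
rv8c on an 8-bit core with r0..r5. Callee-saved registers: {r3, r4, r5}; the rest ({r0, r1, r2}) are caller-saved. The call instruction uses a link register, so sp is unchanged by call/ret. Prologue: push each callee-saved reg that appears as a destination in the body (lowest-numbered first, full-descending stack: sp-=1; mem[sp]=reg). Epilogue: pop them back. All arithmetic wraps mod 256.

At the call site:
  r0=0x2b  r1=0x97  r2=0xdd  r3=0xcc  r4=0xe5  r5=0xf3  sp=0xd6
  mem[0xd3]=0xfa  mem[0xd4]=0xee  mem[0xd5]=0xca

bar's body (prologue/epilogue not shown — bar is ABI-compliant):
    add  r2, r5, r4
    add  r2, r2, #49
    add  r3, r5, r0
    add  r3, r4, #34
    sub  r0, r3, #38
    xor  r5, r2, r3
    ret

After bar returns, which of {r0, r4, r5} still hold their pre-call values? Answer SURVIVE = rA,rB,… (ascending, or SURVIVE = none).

SURVIVE = r4,r5

prologue: push r3 -> mem[0xd5]=0xcc, sp=0xd5
prologue: push r5 -> mem[0xd4]=0xf3, sp=0xd4
body[0] add  r2, r5, r4 -> r2=0xd8
body[1] add  r2, r2, #49 -> r2=0x09
body[2] add  r3, r5, r0 -> r3=0x1e
body[3] add  r3, r4, #34 -> r3=0x07
body[4] sub  r0, r3, #38 -> r0=0xe1
body[5] xor  r5, r2, r3 -> r5=0x0e
epilogue: pop r5=0xf3, sp=0xd5
epilogue: pop r3=0xcc, sp=0xd6
r0: caller-saved, written=True
r4: callee-saved, written=False
r5: callee-saved, written=True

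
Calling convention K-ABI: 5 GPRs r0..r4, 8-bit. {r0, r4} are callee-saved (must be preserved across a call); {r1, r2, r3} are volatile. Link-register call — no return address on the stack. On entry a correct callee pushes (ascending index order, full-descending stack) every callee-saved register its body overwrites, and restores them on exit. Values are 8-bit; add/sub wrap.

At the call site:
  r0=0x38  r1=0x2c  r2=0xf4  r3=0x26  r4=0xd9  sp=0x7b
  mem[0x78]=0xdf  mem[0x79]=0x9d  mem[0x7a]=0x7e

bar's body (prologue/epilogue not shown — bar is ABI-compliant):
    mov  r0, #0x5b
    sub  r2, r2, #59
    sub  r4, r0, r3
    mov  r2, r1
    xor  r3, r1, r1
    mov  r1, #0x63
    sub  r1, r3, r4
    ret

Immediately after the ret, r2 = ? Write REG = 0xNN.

prologue: push r0 -> mem[0x7a]=0x38, sp=0x7a
prologue: push r4 -> mem[0x79]=0xd9, sp=0x79
body[0] mov  r0, #0x5b -> r0=0x5b
body[1] sub  r2, r2, #59 -> r2=0xb9
body[2] sub  r4, r0, r3 -> r4=0x35
body[3] mov  r2, r1 -> r2=0x2c
body[4] xor  r3, r1, r1 -> r3=0x00
body[5] mov  r1, #0x63 -> r1=0x63
body[6] sub  r1, r3, r4 -> r1=0xcb
epilogue: pop r4=0xd9, sp=0x7a
epilogue: pop r0=0x38, sp=0x7b
r2 is caller-saved -> body value

REG = 0x2c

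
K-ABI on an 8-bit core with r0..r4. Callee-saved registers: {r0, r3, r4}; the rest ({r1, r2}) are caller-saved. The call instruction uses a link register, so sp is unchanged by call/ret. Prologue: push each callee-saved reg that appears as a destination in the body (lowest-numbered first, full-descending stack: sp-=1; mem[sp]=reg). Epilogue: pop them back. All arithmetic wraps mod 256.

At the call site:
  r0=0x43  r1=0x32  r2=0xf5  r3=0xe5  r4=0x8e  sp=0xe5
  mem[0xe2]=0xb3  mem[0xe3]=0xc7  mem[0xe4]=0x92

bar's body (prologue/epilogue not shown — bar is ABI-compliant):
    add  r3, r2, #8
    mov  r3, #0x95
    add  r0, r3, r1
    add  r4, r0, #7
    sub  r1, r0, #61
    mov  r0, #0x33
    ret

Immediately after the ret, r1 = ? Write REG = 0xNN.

prologue: push r0 → mem[0xe4]=0x43, sp=0xe4
prologue: push r3 → mem[0xe3]=0xe5, sp=0xe3
prologue: push r4 → mem[0xe2]=0x8e, sp=0xe2
body[0] add  r3, r2, #8 → r3=0xfd
body[1] mov  r3, #0x95 → r3=0x95
body[2] add  r0, r3, r1 → r0=0xc7
body[3] add  r4, r0, #7 → r4=0xce
body[4] sub  r1, r0, #61 → r1=0x8a
body[5] mov  r0, #0x33 → r0=0x33
epilogue: pop r4=0x8e, sp=0xe3
epilogue: pop r3=0xe5, sp=0xe4
epilogue: pop r0=0x43, sp=0xe5
r1 is caller-saved → body value

REG = 0x8a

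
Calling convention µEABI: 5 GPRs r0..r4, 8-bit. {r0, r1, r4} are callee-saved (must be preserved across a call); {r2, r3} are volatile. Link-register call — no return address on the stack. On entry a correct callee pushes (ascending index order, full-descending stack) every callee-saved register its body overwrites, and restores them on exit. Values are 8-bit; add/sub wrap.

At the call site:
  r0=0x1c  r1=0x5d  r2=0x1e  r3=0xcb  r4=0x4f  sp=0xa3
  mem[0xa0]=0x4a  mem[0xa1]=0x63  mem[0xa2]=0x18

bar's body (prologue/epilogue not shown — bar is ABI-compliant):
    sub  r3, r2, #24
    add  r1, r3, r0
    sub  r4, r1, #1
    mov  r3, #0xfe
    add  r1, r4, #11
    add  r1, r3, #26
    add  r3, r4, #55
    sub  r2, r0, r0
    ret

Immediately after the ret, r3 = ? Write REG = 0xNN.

prologue: push r1 → mem[0xa2]=0x5d, sp=0xa2
prologue: push r4 → mem[0xa1]=0x4f, sp=0xa1
body[0] sub  r3, r2, #24 → r3=0x06
body[1] add  r1, r3, r0 → r1=0x22
body[2] sub  r4, r1, #1 → r4=0x21
body[3] mov  r3, #0xfe → r3=0xfe
body[4] add  r1, r4, #11 → r1=0x2c
body[5] add  r1, r3, #26 → r1=0x18
body[6] add  r3, r4, #55 → r3=0x58
body[7] sub  r2, r0, r0 → r2=0x00
epilogue: pop r4=0x4f, sp=0xa2
epilogue: pop r1=0x5d, sp=0xa3
r3 is caller-saved → body value

REG = 0x58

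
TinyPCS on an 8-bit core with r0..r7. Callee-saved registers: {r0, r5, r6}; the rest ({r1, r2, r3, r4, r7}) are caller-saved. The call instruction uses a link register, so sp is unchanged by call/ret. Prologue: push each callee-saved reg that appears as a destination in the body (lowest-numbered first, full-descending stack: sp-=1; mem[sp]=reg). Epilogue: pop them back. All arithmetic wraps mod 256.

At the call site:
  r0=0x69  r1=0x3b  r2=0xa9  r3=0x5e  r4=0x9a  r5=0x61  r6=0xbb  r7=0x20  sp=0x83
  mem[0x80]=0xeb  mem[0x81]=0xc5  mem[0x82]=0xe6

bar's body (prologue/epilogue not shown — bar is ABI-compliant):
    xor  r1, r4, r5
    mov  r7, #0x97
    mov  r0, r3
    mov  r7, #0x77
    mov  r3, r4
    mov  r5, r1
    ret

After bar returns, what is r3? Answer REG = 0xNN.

REG = 0x9a

prologue: push r0 → mem[0x82]=0x69, sp=0x82
prologue: push r5 → mem[0x81]=0x61, sp=0x81
body[0] xor  r1, r4, r5 → r1=0xfb
body[1] mov  r7, #0x97 → r7=0x97
body[2] mov  r0, r3 → r0=0x5e
body[3] mov  r7, #0x77 → r7=0x77
body[4] mov  r3, r4 → r3=0x9a
body[5] mov  r5, r1 → r5=0xfb
epilogue: pop r5=0x61, sp=0x82
epilogue: pop r0=0x69, sp=0x83
r3 is caller-saved → body value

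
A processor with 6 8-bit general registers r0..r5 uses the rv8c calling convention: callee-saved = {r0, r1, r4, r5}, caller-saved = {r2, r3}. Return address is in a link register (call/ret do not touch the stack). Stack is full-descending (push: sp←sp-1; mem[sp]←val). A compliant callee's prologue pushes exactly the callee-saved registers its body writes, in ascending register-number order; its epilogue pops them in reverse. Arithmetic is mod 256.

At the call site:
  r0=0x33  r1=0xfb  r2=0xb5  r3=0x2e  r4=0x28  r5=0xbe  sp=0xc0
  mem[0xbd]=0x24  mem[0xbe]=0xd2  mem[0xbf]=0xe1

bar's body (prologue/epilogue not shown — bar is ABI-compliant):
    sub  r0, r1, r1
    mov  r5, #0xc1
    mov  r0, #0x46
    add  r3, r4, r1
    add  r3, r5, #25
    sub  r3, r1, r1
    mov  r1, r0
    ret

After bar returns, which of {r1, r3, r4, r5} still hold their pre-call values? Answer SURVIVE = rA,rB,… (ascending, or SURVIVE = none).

SURVIVE = r1,r4,r5

prologue: push r0 → mem[0xbf]=0x33, sp=0xbf
prologue: push r1 → mem[0xbe]=0xfb, sp=0xbe
prologue: push r5 → mem[0xbd]=0xbe, sp=0xbd
body[0] sub  r0, r1, r1 → r0=0x00
body[1] mov  r5, #0xc1 → r5=0xc1
body[2] mov  r0, #0x46 → r0=0x46
body[3] add  r3, r4, r1 → r3=0x23
body[4] add  r3, r5, #25 → r3=0xda
body[5] sub  r3, r1, r1 → r3=0x00
body[6] mov  r1, r0 → r1=0x46
epilogue: pop r5=0xbe, sp=0xbe
epilogue: pop r1=0xfb, sp=0xbf
epilogue: pop r0=0x33, sp=0xc0
r1: callee-saved, written=True
r3: caller-saved, written=True
r4: callee-saved, written=False
r5: callee-saved, written=True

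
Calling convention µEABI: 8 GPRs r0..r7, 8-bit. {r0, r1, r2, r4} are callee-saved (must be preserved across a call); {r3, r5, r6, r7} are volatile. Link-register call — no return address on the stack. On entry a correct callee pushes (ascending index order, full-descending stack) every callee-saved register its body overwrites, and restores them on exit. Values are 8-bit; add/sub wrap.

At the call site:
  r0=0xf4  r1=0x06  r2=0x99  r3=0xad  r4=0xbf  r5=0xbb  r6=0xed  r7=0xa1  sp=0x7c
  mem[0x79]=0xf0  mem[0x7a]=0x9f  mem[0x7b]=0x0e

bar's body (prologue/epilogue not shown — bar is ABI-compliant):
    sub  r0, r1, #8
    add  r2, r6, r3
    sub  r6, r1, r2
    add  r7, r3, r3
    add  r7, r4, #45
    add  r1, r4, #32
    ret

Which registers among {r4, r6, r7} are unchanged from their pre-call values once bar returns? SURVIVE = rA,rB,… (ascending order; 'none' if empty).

SURVIVE = r4

prologue: push r0 → mem[0x7b]=0xf4, sp=0x7b
prologue: push r1 → mem[0x7a]=0x06, sp=0x7a
prologue: push r2 → mem[0x79]=0x99, sp=0x79
body[0] sub  r0, r1, #8 → r0=0xfe
body[1] add  r2, r6, r3 → r2=0x9a
body[2] sub  r6, r1, r2 → r6=0x6c
body[3] add  r7, r3, r3 → r7=0x5a
body[4] add  r7, r4, #45 → r7=0xec
body[5] add  r1, r4, #32 → r1=0xdf
epilogue: pop r2=0x99, sp=0x7a
epilogue: pop r1=0x06, sp=0x7b
epilogue: pop r0=0xf4, sp=0x7c
r4: callee-saved, written=False
r6: caller-saved, written=True
r7: caller-saved, written=True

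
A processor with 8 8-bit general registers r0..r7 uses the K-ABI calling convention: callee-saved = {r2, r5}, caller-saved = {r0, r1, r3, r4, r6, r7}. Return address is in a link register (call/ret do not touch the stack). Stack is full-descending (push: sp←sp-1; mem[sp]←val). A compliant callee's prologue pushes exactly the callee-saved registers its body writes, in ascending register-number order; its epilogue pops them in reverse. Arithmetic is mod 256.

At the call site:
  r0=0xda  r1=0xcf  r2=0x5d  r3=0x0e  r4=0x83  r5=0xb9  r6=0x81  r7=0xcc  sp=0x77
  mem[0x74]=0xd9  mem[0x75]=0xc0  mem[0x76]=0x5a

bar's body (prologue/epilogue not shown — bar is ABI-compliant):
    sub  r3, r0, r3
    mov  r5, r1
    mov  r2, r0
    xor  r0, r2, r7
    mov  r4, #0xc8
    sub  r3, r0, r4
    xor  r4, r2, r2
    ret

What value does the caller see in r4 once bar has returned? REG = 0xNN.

prologue: push r2 -> mem[0x76]=0x5d, sp=0x76
prologue: push r5 -> mem[0x75]=0xb9, sp=0x75
body[0] sub  r3, r0, r3 -> r3=0xcc
body[1] mov  r5, r1 -> r5=0xcf
body[2] mov  r2, r0 -> r2=0xda
body[3] xor  r0, r2, r7 -> r0=0x16
body[4] mov  r4, #0xc8 -> r4=0xc8
body[5] sub  r3, r0, r4 -> r3=0x4e
body[6] xor  r4, r2, r2 -> r4=0x00
epilogue: pop r5=0xb9, sp=0x76
epilogue: pop r2=0x5d, sp=0x77
r4 is caller-saved -> body value

REG = 0x00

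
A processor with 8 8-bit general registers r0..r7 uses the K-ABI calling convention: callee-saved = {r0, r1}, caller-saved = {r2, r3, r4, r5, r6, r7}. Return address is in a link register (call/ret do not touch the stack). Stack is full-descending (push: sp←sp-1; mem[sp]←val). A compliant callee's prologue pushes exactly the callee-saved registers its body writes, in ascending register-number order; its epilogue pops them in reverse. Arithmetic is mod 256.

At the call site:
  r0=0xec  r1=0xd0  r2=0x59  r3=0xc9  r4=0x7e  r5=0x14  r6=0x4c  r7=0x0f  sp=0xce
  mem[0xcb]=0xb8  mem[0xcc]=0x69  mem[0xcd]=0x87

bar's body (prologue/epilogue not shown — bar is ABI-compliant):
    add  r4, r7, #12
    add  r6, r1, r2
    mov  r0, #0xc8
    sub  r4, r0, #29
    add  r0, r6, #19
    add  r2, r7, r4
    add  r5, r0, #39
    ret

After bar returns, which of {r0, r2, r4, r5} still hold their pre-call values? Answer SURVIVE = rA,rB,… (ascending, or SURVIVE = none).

prologue: push r0 → mem[0xcd]=0xec, sp=0xcd
body[0] add  r4, r7, #12 → r4=0x1b
body[1] add  r6, r1, r2 → r6=0x29
body[2] mov  r0, #0xc8 → r0=0xc8
body[3] sub  r4, r0, #29 → r4=0xab
body[4] add  r0, r6, #19 → r0=0x3c
body[5] add  r2, r7, r4 → r2=0xba
body[6] add  r5, r0, #39 → r5=0x63
epilogue: pop r0=0xec, sp=0xce
r0: callee-saved, written=True
r2: caller-saved, written=True
r4: caller-saved, written=True
r5: caller-saved, written=True

SURVIVE = r0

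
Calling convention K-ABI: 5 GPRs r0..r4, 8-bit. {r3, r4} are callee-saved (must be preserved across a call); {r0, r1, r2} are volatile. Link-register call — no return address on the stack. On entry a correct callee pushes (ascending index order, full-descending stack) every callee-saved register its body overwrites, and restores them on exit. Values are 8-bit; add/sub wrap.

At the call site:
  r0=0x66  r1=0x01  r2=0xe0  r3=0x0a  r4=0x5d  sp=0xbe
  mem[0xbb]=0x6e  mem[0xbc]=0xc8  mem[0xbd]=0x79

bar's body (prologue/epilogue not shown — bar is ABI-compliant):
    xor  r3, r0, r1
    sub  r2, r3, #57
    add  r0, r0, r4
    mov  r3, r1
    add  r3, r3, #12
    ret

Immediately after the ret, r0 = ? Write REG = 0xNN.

REG = 0xc3

prologue: push r3 -> mem[0xbd]=0x0a, sp=0xbd
body[0] xor  r3, r0, r1 -> r3=0x67
body[1] sub  r2, r3, #57 -> r2=0x2e
body[2] add  r0, r0, r4 -> r0=0xc3
body[3] mov  r3, r1 -> r3=0x01
body[4] add  r3, r3, #12 -> r3=0x0d
epilogue: pop r3=0x0a, sp=0xbe
r0 is caller-saved -> body value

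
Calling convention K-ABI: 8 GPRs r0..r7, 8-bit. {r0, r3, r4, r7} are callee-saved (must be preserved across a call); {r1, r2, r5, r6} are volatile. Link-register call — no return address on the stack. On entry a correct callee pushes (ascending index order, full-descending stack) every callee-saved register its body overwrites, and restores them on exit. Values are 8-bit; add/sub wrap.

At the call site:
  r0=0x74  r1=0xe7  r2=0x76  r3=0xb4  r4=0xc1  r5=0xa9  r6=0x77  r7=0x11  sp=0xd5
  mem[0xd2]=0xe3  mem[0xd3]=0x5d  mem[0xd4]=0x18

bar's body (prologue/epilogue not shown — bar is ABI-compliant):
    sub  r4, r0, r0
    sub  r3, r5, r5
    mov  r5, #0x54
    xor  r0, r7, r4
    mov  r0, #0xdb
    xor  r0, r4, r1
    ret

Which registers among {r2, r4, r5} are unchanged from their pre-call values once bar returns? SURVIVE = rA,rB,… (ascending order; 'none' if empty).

SURVIVE = r2,r4

prologue: push r0 -> mem[0xd4]=0x74, sp=0xd4
prologue: push r3 -> mem[0xd3]=0xb4, sp=0xd3
prologue: push r4 -> mem[0xd2]=0xc1, sp=0xd2
body[0] sub  r4, r0, r0 -> r4=0x00
body[1] sub  r3, r5, r5 -> r3=0x00
body[2] mov  r5, #0x54 -> r5=0x54
body[3] xor  r0, r7, r4 -> r0=0x11
body[4] mov  r0, #0xdb -> r0=0xdb
body[5] xor  r0, r4, r1 -> r0=0xe7
epilogue: pop r4=0xc1, sp=0xd3
epilogue: pop r3=0xb4, sp=0xd4
epilogue: pop r0=0x74, sp=0xd5
r2: caller-saved, written=False
r4: callee-saved, written=True
r5: caller-saved, written=True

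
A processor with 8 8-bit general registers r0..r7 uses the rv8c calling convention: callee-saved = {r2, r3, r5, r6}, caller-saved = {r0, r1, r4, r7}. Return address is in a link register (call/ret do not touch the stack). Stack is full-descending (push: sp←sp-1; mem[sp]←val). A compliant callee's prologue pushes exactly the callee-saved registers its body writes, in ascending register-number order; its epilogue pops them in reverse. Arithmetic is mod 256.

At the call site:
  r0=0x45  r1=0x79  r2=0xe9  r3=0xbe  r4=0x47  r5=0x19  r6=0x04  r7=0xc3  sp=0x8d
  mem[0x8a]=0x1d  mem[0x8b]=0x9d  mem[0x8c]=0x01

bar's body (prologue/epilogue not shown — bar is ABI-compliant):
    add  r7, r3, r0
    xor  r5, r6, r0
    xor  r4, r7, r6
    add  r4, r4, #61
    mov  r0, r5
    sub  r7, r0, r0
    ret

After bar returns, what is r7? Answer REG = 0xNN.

prologue: push r5 → mem[0x8c]=0x19, sp=0x8c
body[0] add  r7, r3, r0 → r7=0x03
body[1] xor  r5, r6, r0 → r5=0x41
body[2] xor  r4, r7, r6 → r4=0x07
body[3] add  r4, r4, #61 → r4=0x44
body[4] mov  r0, r5 → r0=0x41
body[5] sub  r7, r0, r0 → r7=0x00
epilogue: pop r5=0x19, sp=0x8d
r7 is caller-saved → body value

REG = 0x00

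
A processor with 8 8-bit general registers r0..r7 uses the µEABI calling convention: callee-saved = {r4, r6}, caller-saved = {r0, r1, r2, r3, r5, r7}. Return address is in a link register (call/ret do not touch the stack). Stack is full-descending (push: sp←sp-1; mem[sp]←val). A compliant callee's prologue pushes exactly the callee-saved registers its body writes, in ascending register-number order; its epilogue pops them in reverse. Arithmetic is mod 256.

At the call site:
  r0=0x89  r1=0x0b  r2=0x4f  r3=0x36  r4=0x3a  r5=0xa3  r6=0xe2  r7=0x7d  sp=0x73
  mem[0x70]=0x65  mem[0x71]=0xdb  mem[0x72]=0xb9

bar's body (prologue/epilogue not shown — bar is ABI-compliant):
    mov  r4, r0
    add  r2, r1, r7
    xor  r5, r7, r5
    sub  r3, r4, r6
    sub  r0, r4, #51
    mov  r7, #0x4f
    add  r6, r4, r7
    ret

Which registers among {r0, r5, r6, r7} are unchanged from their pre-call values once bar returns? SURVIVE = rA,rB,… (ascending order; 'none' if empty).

prologue: push r4 -> mem[0x72]=0x3a, sp=0x72
prologue: push r6 -> mem[0x71]=0xe2, sp=0x71
body[0] mov  r4, r0 -> r4=0x89
body[1] add  r2, r1, r7 -> r2=0x88
body[2] xor  r5, r7, r5 -> r5=0xde
body[3] sub  r3, r4, r6 -> r3=0xa7
body[4] sub  r0, r4, #51 -> r0=0x56
body[5] mov  r7, #0x4f -> r7=0x4f
body[6] add  r6, r4, r7 -> r6=0xd8
epilogue: pop r6=0xe2, sp=0x72
epilogue: pop r4=0x3a, sp=0x73
r0: caller-saved, written=True
r5: caller-saved, written=True
r6: callee-saved, written=True
r7: caller-saved, written=True

SURVIVE = r6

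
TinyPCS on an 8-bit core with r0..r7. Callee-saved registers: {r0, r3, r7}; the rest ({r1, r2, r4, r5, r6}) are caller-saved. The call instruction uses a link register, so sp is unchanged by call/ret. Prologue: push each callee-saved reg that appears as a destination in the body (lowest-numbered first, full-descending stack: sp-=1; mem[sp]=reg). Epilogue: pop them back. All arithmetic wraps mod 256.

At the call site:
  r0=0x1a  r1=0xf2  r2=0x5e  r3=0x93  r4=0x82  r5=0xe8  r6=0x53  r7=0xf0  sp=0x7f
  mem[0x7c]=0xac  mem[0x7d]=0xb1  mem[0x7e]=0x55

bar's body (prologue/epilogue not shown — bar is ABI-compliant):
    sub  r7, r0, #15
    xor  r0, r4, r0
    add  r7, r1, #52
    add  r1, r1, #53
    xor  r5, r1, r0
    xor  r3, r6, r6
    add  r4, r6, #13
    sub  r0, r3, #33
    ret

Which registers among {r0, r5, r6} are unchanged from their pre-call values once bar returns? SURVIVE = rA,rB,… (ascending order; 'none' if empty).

prologue: push r0 -> mem[0x7e]=0x1a, sp=0x7e
prologue: push r3 -> mem[0x7d]=0x93, sp=0x7d
prologue: push r7 -> mem[0x7c]=0xf0, sp=0x7c
body[0] sub  r7, r0, #15 -> r7=0x0b
body[1] xor  r0, r4, r0 -> r0=0x98
body[2] add  r7, r1, #52 -> r7=0x26
body[3] add  r1, r1, #53 -> r1=0x27
body[4] xor  r5, r1, r0 -> r5=0xbf
body[5] xor  r3, r6, r6 -> r3=0x00
body[6] add  r4, r6, #13 -> r4=0x60
body[7] sub  r0, r3, #33 -> r0=0xdf
epilogue: pop r7=0xf0, sp=0x7d
epilogue: pop r3=0x93, sp=0x7e
epilogue: pop r0=0x1a, sp=0x7f
r0: callee-saved, written=True
r5: caller-saved, written=True
r6: caller-saved, written=False

SURVIVE = r0,r6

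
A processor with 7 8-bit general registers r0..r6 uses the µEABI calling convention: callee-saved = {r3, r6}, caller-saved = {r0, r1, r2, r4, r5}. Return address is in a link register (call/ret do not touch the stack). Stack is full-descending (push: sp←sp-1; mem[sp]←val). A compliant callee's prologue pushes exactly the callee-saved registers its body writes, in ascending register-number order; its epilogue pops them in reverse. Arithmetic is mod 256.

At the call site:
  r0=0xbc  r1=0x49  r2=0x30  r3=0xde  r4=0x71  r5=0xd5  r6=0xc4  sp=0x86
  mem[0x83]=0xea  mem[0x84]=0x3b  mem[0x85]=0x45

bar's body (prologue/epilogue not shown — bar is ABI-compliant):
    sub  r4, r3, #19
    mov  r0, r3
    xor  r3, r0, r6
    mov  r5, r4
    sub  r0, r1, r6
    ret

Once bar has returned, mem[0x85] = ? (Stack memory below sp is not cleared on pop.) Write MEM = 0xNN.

prologue: push r3 -> mem[0x85]=0xde, sp=0x85
body[0] sub  r4, r3, #19 -> r4=0xcb
body[1] mov  r0, r3 -> r0=0xde
body[2] xor  r3, r0, r6 -> r3=0x1a
body[3] mov  r5, r4 -> r5=0xcb
body[4] sub  r0, r1, r6 -> r0=0x85
epilogue: pop r3=0xde, sp=0x86
prologue pushed ['r3'] at ['0x85']

MEM = 0xde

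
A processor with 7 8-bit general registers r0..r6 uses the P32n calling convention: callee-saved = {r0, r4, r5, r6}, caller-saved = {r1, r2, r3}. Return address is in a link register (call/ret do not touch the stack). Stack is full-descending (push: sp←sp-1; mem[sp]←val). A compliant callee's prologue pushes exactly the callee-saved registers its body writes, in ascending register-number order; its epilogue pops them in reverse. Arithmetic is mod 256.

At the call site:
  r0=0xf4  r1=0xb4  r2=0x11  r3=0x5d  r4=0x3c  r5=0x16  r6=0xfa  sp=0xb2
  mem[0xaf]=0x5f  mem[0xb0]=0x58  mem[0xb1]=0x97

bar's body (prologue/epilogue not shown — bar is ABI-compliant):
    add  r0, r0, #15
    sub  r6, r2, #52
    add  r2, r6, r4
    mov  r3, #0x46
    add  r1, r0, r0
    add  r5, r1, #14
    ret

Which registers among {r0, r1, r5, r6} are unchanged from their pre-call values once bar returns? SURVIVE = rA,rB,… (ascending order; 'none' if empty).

SURVIVE = r0,r5,r6

prologue: push r0 → mem[0xb1]=0xf4, sp=0xb1
prologue: push r5 → mem[0xb0]=0x16, sp=0xb0
prologue: push r6 → mem[0xaf]=0xfa, sp=0xaf
body[0] add  r0, r0, #15 → r0=0x03
body[1] sub  r6, r2, #52 → r6=0xdd
body[2] add  r2, r6, r4 → r2=0x19
body[3] mov  r3, #0x46 → r3=0x46
body[4] add  r1, r0, r0 → r1=0x06
body[5] add  r5, r1, #14 → r5=0x14
epilogue: pop r6=0xfa, sp=0xb0
epilogue: pop r5=0x16, sp=0xb1
epilogue: pop r0=0xf4, sp=0xb2
r0: callee-saved, written=True
r1: caller-saved, written=True
r5: callee-saved, written=True
r6: callee-saved, written=True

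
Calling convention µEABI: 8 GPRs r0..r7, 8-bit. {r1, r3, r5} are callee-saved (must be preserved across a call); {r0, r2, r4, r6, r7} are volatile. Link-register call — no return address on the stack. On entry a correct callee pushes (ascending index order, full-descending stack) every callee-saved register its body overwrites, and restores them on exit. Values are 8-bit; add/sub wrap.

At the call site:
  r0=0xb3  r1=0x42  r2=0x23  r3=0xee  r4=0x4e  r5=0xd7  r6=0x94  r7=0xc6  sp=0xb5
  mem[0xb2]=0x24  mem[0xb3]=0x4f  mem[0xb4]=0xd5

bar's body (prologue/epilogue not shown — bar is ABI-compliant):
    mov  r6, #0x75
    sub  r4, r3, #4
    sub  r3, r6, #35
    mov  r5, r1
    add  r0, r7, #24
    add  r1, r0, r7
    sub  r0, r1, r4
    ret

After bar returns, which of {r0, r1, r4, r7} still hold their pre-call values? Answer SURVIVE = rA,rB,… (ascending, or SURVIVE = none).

prologue: push r1 → mem[0xb4]=0x42, sp=0xb4
prologue: push r3 → mem[0xb3]=0xee, sp=0xb3
prologue: push r5 → mem[0xb2]=0xd7, sp=0xb2
body[0] mov  r6, #0x75 → r6=0x75
body[1] sub  r4, r3, #4 → r4=0xea
body[2] sub  r3, r6, #35 → r3=0x52
body[3] mov  r5, r1 → r5=0x42
body[4] add  r0, r7, #24 → r0=0xde
body[5] add  r1, r0, r7 → r1=0xa4
body[6] sub  r0, r1, r4 → r0=0xba
epilogue: pop r5=0xd7, sp=0xb3
epilogue: pop r3=0xee, sp=0xb4
epilogue: pop r1=0x42, sp=0xb5
r0: caller-saved, written=True
r1: callee-saved, written=True
r4: caller-saved, written=True
r7: caller-saved, written=False

SURVIVE = r1,r7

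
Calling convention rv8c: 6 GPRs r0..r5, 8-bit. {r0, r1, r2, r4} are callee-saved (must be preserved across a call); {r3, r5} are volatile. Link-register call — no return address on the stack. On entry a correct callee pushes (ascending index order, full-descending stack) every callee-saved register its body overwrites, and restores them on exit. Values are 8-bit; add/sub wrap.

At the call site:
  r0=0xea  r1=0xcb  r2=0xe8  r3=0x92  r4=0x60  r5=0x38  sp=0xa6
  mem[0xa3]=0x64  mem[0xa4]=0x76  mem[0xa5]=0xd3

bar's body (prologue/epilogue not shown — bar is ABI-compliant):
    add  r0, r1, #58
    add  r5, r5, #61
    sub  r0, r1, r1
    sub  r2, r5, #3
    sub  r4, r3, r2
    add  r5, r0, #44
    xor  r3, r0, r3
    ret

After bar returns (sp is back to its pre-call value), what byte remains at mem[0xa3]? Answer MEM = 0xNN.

prologue: push r0 → mem[0xa5]=0xea, sp=0xa5
prologue: push r2 → mem[0xa4]=0xe8, sp=0xa4
prologue: push r4 → mem[0xa3]=0x60, sp=0xa3
body[0] add  r0, r1, #58 → r0=0x05
body[1] add  r5, r5, #61 → r5=0x75
body[2] sub  r0, r1, r1 → r0=0x00
body[3] sub  r2, r5, #3 → r2=0x72
body[4] sub  r4, r3, r2 → r4=0x20
body[5] add  r5, r0, #44 → r5=0x2c
body[6] xor  r3, r0, r3 → r3=0x92
epilogue: pop r4=0x60, sp=0xa4
epilogue: pop r2=0xe8, sp=0xa5
epilogue: pop r0=0xea, sp=0xa6
prologue pushed ['r0', 'r2', 'r4'] at ['0xa5', '0xa4', '0xa3']

MEM = 0x60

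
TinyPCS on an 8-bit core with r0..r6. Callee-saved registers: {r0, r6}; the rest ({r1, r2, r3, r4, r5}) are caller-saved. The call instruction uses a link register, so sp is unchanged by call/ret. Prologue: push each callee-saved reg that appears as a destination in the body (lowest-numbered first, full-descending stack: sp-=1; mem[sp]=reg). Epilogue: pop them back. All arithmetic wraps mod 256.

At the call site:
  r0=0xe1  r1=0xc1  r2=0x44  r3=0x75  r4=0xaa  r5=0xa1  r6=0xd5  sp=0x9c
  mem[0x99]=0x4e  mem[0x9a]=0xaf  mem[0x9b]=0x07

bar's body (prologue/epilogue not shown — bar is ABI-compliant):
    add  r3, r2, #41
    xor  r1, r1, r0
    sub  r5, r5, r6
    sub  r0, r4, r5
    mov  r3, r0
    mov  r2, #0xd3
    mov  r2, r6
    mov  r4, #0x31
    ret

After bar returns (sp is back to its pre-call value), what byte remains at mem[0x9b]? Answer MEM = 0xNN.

prologue: push r0 → mem[0x9b]=0xe1, sp=0x9b
body[0] add  r3, r2, #41 → r3=0x6d
body[1] xor  r1, r1, r0 → r1=0x20
body[2] sub  r5, r5, r6 → r5=0xcc
body[3] sub  r0, r4, r5 → r0=0xde
body[4] mov  r3, r0 → r3=0xde
body[5] mov  r2, #0xd3 → r2=0xd3
body[6] mov  r2, r6 → r2=0xd5
body[7] mov  r4, #0x31 → r4=0x31
epilogue: pop r0=0xe1, sp=0x9c
prologue pushed ['r0'] at ['0x9b']

MEM = 0xe1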